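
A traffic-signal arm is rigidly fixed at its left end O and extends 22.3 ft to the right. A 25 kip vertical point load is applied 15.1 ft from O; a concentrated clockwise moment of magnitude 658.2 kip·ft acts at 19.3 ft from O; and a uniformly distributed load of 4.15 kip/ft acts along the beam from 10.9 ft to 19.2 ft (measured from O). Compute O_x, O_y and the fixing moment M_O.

O_x = 0, O_y = 59.45 kip, M_O = 1554 kip·ft

Resultant of the distributed load: 4.15 × 8.3 = 34.445 kip at 15.05 ft from O.
ΣF_x = 0: O_x = 0.
ΣF_y = 0: O_y − 25 − 4.15·8.3 = 0 → O_y = 59.45 kip.
ΣM about O: M_O − 25·15.1 − 658.2 − (4.15·8.3)·15.05 = 0 → M_O = 1554 kip·ft.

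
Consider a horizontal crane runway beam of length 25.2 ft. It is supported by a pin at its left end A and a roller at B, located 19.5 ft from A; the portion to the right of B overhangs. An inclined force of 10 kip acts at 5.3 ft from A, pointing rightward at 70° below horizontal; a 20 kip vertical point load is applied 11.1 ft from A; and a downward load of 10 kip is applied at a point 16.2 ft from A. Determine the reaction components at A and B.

A_x = -3.420 kip, A_y = 17.15 kip, B_y = 22.25 kip

Moments about A: B_y·19.5 − 10·sin70°·5.3 − 20·11.1 − 10·16.2 = 0 → B_y = 433.804/19.5 = 22.2464 ≈ 22.25 kip.
ΣF_y = 0: A_y + 22.2464 − 10·sin70° − 20 − 10 = 0 → A_y = 17.15 kip.
ΣF_x = 0: A_x + 10·cos70° = 0 → A_x = -3.420 kip.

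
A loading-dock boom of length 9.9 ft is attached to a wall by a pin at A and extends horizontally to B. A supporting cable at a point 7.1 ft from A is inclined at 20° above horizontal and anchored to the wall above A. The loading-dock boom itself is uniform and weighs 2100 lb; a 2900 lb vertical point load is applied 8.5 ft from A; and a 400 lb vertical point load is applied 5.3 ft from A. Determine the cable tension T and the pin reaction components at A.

T = 15300 lb, A_x = 14380 lb, A_y = 165.5 lb

ΣM about A: T·sin20°·7.1 − 2100·4.95 − 2900·8.5 − 400·5.3 = 0 → T = 37165/(7.1·0.34202) = 15304.7 ≈ 15300 lb.
ΣF_x = 0: A_x − T·cos20° = 0 → A_x = 15304.7 × 0.939693 = 14380 lb.
ΣF_y = 0: A_y + T·sin20° − 2100 − 2900 − 400 = 0 → A_y = 5400 − 15304.7 × 0.34202 = 165.5 lb.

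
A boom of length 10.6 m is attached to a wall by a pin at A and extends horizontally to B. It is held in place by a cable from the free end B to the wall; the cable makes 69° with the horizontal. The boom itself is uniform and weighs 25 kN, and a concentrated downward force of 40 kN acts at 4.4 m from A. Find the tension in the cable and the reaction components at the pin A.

T = 31.17 kN, A_x = 11.17 kN, A_y = 35.90 kN

ΣM about A: T·sin69°·10.6 − 25·5.3 − 40·4.4 = 0 → T = 308.5/(10.6·0.93358) = 31.1744 ≈ 31.17 kN.
ΣF_x = 0: A_x − T·cos69° = 0 → A_x = 31.1744 × 0.358368 = 11.17 kN.
ΣF_y = 0: A_y + T·sin69° − 25 − 40 = 0 → A_y = 65 − 31.1744 × 0.93358 = 35.90 kN.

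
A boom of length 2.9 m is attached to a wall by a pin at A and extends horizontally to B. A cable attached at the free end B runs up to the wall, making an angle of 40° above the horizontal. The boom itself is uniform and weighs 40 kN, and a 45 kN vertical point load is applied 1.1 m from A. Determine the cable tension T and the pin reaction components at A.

T = 57.67 kN, A_x = 44.18 kN, A_y = 47.93 kN

ΣM about A: T·sin40°·2.9 − 40·1.45 − 45·1.1 = 0 → T = 107.5/(2.9·0.642788) = 57.669 ≈ 57.67 kN.
ΣF_x = 0: A_x − T·cos40° = 0 → A_x = 57.669 × 0.766044 = 44.18 kN.
ΣF_y = 0: A_y + T·sin40° − 40 − 45 = 0 → A_y = 85 − 57.669 × 0.642788 = 47.93 kN.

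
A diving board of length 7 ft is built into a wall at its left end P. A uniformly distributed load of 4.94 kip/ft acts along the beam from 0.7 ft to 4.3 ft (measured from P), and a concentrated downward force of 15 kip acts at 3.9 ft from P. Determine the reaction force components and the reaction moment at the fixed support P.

P_x = 0, P_y = 32.78 kip, M_P = 103.0 kip·ft

Resultant of the distributed load: 4.94 × 3.6 = 17.784 kip at 2.5 ft from P.
ΣF_x = 0: P_x = 0.
ΣF_y = 0: P_y − 4.94·3.6 − 15 = 0 → P_y = 32.78 kip.
ΣM about P: M_P − (4.94·3.6)·2.5 − 15·3.9 = 0 → M_P = 103.0 kip·ft.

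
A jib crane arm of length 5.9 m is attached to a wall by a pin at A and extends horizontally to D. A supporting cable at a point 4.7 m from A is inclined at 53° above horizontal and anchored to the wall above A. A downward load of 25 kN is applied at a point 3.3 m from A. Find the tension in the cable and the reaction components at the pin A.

ΣM about A: T·sin53°·4.7 − 25·3.3 = 0 → T = 82.5/(4.7·0.798636) = 21.979 ≈ 21.98 kN.
ΣF_x = 0: A_x − T·cos53° = 0 → A_x = 21.979 × 0.601815 = 13.23 kN.
ΣF_y = 0: A_y + T·sin53° − 25 = 0 → A_y = 25 − 21.979 × 0.798636 = 7.447 kN.

T = 21.98 kN, A_x = 13.23 kN, A_y = 7.447 kN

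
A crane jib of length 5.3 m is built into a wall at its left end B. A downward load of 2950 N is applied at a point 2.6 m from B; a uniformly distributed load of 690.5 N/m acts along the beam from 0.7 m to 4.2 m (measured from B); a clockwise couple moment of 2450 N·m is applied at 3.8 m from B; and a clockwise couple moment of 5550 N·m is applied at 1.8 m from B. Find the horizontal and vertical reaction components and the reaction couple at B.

Resultant of the distributed load: 690.5 × 3.5 = 2416.75 N at 2.45 m from B.
ΣF_x = 0: B_x = 0.
ΣF_y = 0: B_y − 2950 − 690.5·3.5 = 0 → B_y = 5367 N.
ΣM about B: M_B − 2950·2.6 − (690.5·3.5)·2.45 − 2450 − 5550 = 0 → M_B = 21590 N·m.

B_x = 0, B_y = 5367 N, M_B = 21590 N·m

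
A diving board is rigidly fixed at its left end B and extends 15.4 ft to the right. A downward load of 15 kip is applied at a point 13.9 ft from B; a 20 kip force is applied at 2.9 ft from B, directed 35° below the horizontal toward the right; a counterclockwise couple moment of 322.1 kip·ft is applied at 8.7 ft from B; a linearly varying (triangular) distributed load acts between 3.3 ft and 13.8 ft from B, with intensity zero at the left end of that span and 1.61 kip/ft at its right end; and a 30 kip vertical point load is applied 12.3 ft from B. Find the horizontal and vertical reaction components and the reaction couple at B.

B_x = -16.38 kip, B_y = 64.92 kip, M_B = 375.7 kip·ft

Resultant of the triangular load: ½ × 1.61 × 10.5 = 8.4525 kip, acting at 10.3 ft from B (one-third of the span from the peak).
ΣF_x = 0: B_x + 20·cos35° = 0 → B_x = -16.38 kip.
ΣF_y = 0: B_y − 15 − 20·sin35° − ½·1.61·10.5 − 30 = 0 → B_y = 64.92 kip.
ΣM about B: M_B − 15·13.9 − 20·sin35°·2.9 + 322.1 − (½·1.61·10.5)·10.3 − 30·12.3 = 0 → M_B = 375.7 kip·ft.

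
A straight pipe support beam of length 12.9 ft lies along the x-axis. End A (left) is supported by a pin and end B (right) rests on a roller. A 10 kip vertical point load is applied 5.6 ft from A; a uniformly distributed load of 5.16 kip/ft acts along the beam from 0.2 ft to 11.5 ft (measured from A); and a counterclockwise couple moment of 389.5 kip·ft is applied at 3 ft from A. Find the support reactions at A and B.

A_x = 0, A_y = 67.72 kip, B_y = 0.5893 kip

Resultant of the distributed load: 5.16 × 11.3 = 58.308 kip at 5.85 ft from A.
ΣM about A: B_y·12.9 − 10·5.6 − (5.16·11.3)·5.85 + 389.5 = 0 → B_y = 7.6018/12.9 = 0.589287 ≈ 0.5893 kip.
ΣF_y = 0: A_y + 0.589287 − 10 − 5.16·11.3 = 0 → A_y = 67.72 kip.
ΣF_x = 0: no horizontal applied forces, so A_x = 0.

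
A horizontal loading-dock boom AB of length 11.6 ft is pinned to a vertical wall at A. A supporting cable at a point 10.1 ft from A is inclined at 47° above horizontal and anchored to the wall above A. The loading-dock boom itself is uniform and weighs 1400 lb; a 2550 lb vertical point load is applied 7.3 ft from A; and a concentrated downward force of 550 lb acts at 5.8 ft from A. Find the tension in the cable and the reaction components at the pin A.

T = 4051 lb, A_x = 2763 lb, A_y = 1537 lb

ΣM about A: T·sin47°·10.1 − 1400·5.8 − 2550·7.3 − 550·5.8 = 0 → T = 29925/(10.1·0.731354) = 4051.21 ≈ 4051 lb.
ΣF_x = 0: A_x − T·cos47° = 0 → A_x = 4051.21 × 0.681998 = 2763 lb.
ΣF_y = 0: A_y + T·sin47° − 1400 − 2550 − 550 = 0 → A_y = 4500 − 4051.21 × 0.731354 = 1537 lb.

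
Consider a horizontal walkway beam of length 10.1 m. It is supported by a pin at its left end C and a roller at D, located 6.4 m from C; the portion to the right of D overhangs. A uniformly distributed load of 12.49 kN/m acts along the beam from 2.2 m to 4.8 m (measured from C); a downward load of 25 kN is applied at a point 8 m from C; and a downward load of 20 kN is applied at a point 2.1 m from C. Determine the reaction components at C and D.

Resultant of the distributed load: 12.49 × 2.6 = 32.474 kN at 3.5 m from C.
ΣM about C: D_y·6.4 − (12.49·2.6)·3.5 − 25·8 − 20·2.1 = 0 → D_y = 355.659/6.4 = 55.5717 ≈ 55.57 kN.
ΣF_y = 0: C_y + 55.5717 − 12.49·2.6 − 25 − 20 = 0 → C_y = 21.90 kN.
ΣF_x = 0: no horizontal applied forces, so C_x = 0.

C_x = 0, C_y = 21.90 kN, D_y = 55.57 kN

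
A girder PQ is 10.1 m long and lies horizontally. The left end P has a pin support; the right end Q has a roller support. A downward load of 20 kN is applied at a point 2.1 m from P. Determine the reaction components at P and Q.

P_x = 0, P_y = 15.84 kN, Q_y = 4.158 kN

ΣM about P: Q_y·10.1 − 20·2.1 = 0 → Q_y = 42/10.1 = 4.15842 ≈ 4.158 kN.
ΣF_y = 0: P_y + 4.15842 − 20 = 0 → P_y = 15.84 kN.
ΣF_x = 0: no horizontal applied forces, so P_x = 0.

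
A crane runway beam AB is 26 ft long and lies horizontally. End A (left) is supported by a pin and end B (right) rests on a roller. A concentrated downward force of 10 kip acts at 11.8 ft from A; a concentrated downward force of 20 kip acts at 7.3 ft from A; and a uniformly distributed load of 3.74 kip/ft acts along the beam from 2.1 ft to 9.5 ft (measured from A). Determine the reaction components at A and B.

Resultant of the distributed load: 3.74 × 7.4 = 27.676 kip at 5.8 ft from A.
Taking moments about A: B_y·26 − 10·11.8 − 20·7.3 − (3.74·7.4)·5.8 = 0 → B_y = 424.5208/26 = 16.3277 ≈ 16.33 kip.
ΣF_y = 0: A_y + 16.3277 − 10 − 20 − 3.74·7.4 = 0 → A_y = 41.35 kip.
ΣF_x = 0: no horizontal applied forces, so A_x = 0.

A_x = 0, A_y = 41.35 kip, B_y = 16.33 kip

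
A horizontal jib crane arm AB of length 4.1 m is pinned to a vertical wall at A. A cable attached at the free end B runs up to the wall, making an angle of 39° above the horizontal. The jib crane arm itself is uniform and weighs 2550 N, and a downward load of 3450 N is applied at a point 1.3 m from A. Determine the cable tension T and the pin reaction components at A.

T = 3764 N, A_x = 2925 N, A_y = 3631 N

ΣM about A: T·sin39°·4.1 − 2550·2.05 − 3450·1.3 = 0 → T = 9712.5/(4.1·0.62932) = 3764.23 ≈ 3764 N.
ΣF_x = 0: A_x − T·cos39° = 0 → A_x = 3764.23 × 0.777146 = 2925 N.
ΣF_y = 0: A_y + T·sin39° − 2550 − 3450 = 0 → A_y = 6000 − 3764.23 × 0.62932 = 3631 N.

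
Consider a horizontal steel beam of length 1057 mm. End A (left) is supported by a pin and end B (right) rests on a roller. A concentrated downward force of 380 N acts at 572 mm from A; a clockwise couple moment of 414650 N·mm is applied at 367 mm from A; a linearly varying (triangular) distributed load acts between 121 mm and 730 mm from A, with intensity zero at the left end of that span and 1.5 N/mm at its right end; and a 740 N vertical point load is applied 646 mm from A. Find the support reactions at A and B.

Resultant of the triangular load: ½ × 1.5 × 609 = 456.75 N, acting at 527 mm from A (one-third of the span from the peak).
Moments about A: B_y·1057 − 380·572 − 414650 − (½·1.5·609)·527 − 740·646 = 0 → B_y = 1350757.25/1057 = 1277.92 ≈ 1278 N.
ΣF_y = 0: A_y + 1277.92 − 380 − ½·1.5·609 − 740 = 0 → A_y = 298.8 N.
ΣF_x = 0: no horizontal applied forces, so A_x = 0.

A_x = 0, A_y = 298.8 N, B_y = 1278 N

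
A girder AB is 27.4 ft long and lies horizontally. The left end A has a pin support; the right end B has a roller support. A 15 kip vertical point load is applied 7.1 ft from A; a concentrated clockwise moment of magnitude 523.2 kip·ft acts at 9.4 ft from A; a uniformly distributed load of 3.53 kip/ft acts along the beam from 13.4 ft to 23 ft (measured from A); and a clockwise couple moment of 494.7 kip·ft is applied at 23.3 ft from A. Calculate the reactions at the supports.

A_x = 0, A_y = -14.66 kip, B_y = 63.55 kip

Resultant of the distributed load: 3.53 × 9.6 = 33.888 kip at 18.2 ft from A.
ΣM about A: B_y·27.4 − 15·7.1 − 523.2 − (3.53·9.6)·18.2 − 494.7 = 0 → B_y = 1741.1616/27.4 = 63.546 ≈ 63.55 kip.
ΣF_y = 0: A_y + 63.546 − 15 − 3.53·9.6 = 0 → A_y = -14.66 kip.
ΣF_x = 0: no horizontal applied forces, so A_x = 0.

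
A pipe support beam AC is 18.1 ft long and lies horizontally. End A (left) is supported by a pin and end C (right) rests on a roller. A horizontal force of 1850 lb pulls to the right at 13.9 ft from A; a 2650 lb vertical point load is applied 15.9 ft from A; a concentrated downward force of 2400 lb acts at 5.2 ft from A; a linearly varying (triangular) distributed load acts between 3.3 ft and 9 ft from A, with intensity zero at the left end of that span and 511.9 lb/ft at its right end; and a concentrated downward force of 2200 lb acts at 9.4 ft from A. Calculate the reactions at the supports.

Resultant of the triangular load: ½ × 511.9 × 5.7 = 1458.915 lb, acting at 7.1 ft from A (one-third of the span from the peak).
Moments about A: C_y·18.1 − 2650·15.9 − 2400·5.2 − (½·511.9·5.7)·7.1 − 2200·9.4 = 0 → C_y = 85653.2965/18.1 = 4732.23 ≈ 4732 lb.
ΣF_y = 0: A_y + 4732.23 − 2650 − 2400 − ½·511.9·5.7 − 2200 = 0 → A_y = 3977 lb.
ΣF_x = 0: A_x + 1850 = 0 → A_x = -1850 lb.

A_x = -1850 lb, A_y = 3977 lb, C_y = 4732 lb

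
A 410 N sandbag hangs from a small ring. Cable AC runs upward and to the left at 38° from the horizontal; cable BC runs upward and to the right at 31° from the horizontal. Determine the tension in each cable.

ΣF_x = 0: −T_AC·cos38° + T_BC·cos31° = 0 → T_BC = 0.91932·T_AC.
ΣF_y = 0: T_AC·sin38° + T_BC·sin31° = 410.
Substitute: T_AC·(0.615661 + 0.91932·0.515038) = 410 → T_AC = 376.442 ≈ 376.4 N.
Then T_BC = 0.91932 × 376.442 = 346.1 N.

T_AC = 376.4 N, T_BC = 346.1 N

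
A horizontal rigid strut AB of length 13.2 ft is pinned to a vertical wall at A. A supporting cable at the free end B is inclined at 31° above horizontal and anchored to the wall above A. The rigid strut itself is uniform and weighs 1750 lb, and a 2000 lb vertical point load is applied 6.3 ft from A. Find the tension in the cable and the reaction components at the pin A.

ΣM about A: T·sin31°·13.2 − 1750·6.6 − 2000·6.3 = 0 → T = 24150/(13.2·0.515038) = 3552.25 ≈ 3552 lb.
ΣF_x = 0: A_x − T·cos31° = 0 → A_x = 3552.25 × 0.857167 = 3045 lb.
ΣF_y = 0: A_y + T·sin31° − 1750 − 2000 = 0 → A_y = 3750 − 3552.25 × 0.515038 = 1920 lb.

T = 3552 lb, A_x = 3045 lb, A_y = 1920 lb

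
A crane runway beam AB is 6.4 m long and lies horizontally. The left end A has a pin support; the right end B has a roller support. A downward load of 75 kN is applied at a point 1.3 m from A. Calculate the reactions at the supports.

A_x = 0, A_y = 59.77 kN, B_y = 15.23 kN

Taking moments about A: B_y·6.4 − 75·1.3 = 0 → B_y = 97.5/6.4 = 15.2344 ≈ 15.23 kN.
ΣF_y = 0: A_y + 15.2344 − 75 = 0 → A_y = 59.77 kN.
ΣF_x = 0: no horizontal applied forces, so A_x = 0.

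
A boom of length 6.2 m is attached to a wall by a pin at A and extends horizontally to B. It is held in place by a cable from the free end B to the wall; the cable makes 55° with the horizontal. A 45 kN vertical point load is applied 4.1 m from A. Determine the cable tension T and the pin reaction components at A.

ΣM about A: T·sin55°·6.2 − 45·4.1 = 0 → T = 184.5/(6.2·0.819152) = 36.3279 ≈ 36.33 kN.
ΣF_x = 0: A_x − T·cos55° = 0 → A_x = 36.3279 × 0.573576 = 20.84 kN.
ΣF_y = 0: A_y + T·sin55° − 45 = 0 → A_y = 45 − 36.3279 × 0.819152 = 15.24 kN.

T = 36.33 kN, A_x = 20.84 kN, A_y = 15.24 kN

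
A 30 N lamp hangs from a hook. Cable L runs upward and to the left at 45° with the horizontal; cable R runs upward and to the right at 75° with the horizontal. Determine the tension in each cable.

ΣF_x = 0: −T_L·cos45° + T_R·cos75° = 0 → T_R = 2.73205·T_L.
ΣF_y = 0: T_L·sin45° + T_R·sin75° = 30.
Substitute: T_L·(0.707107 + 2.73205·0.965926) = 30 → T_L = 8.96575 ≈ 8.966 N.
Then T_R = 2.73205 × 8.96575 = 24.49 N.

T_L = 8.966 N, T_R = 24.49 N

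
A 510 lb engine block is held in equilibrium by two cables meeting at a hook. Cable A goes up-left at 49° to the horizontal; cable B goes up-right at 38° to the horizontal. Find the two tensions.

ΣF_x = 0: −T_A·cos49° + T_B·cos38° = 0 → T_B = 0.832551·T_A.
ΣF_y = 0: T_A·sin49° + T_B·sin38° = 510.
Substitute: T_A·(0.75471 + 0.832551·0.615661) = 510 → T_A = 402.437 ≈ 402.4 lb.
Then T_B = 0.832551 × 402.437 = 335.0 lb.

T_A = 402.4 lb, T_B = 335.0 lb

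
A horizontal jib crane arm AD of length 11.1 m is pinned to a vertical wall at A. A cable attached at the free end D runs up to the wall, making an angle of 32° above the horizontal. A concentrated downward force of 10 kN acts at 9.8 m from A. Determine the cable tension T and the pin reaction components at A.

T = 16.66 kN, A_x = 14.13 kN, A_y = 1.171 kN

ΣM about A: T·sin32°·11.1 − 10·9.8 = 0 → T = 98/(11.1·0.529919) = 16.6607 ≈ 16.66 kN.
ΣF_x = 0: A_x − T·cos32° = 0 → A_x = 16.6607 × 0.848048 = 14.13 kN.
ΣF_y = 0: A_y + T·sin32° − 10 = 0 → A_y = 10 − 16.6607 × 0.529919 = 1.171 kN.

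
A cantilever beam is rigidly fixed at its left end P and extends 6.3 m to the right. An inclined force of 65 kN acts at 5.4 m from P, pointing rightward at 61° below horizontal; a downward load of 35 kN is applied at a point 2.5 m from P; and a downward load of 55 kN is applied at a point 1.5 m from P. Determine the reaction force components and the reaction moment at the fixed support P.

P_x = -31.51 kN, P_y = 146.9 kN, M_P = 477.0 kN·m

ΣF_x = 0: P_x + 65·cos61° = 0 → P_x = -31.51 kN.
ΣF_y = 0: P_y − 65·sin61° − 35 − 55 = 0 → P_y = 146.9 kN.
ΣM about P: M_P − 65·sin61°·5.4 − 35·2.5 − 55·1.5 = 0 → M_P = 477.0 kN·m.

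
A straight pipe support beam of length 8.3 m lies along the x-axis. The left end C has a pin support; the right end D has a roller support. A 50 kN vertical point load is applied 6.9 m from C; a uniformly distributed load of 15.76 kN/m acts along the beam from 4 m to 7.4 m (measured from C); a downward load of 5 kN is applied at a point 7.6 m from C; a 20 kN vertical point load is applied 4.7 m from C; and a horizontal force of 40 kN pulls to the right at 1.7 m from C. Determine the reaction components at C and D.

C_x = -40.00 kN, C_y = 34.32 kN, D_y = 94.27 kN

Resultant of the distributed load: 15.76 × 3.4 = 53.584 kN at 5.7 m from C.
Moments about C: D_y·8.3 − 50·6.9 − (15.76·3.4)·5.7 − 5·7.6 − 20·4.7 = 0 → D_y = 782.4288/8.3 = 94.2685 ≈ 94.27 kN.
ΣF_y = 0: C_y + 94.2685 − 50 − 15.76·3.4 − 5 − 20 = 0 → C_y = 34.32 kN.
ΣF_x = 0: C_x + 40 = 0 → C_x = -40.00 kN.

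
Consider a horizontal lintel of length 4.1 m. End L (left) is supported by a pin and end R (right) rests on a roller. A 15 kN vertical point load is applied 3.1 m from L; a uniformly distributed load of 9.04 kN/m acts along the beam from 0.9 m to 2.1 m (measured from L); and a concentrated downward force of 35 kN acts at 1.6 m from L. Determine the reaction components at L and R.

L_x = 0, L_y = 31.88 kN, R_y = 28.97 kN

Resultant of the distributed load: 9.04 × 1.2 = 10.848 kN at 1.5 m from L.
Moments about L: R_y·4.1 − 15·3.1 − (9.04·1.2)·1.5 − 35·1.6 = 0 → R_y = 118.772/4.1 = 28.9688 ≈ 28.97 kN.
ΣF_y = 0: L_y + 28.9688 − 15 − 9.04·1.2 − 35 = 0 → L_y = 31.88 kN.
ΣF_x = 0: no horizontal applied forces, so L_x = 0.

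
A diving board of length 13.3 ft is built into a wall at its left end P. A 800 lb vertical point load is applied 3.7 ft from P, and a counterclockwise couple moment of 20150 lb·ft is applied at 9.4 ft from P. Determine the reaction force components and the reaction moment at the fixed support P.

P_x = 0, P_y = 800.0 lb, M_P = -17190 lb·ft

ΣF_x = 0: P_x = 0.
ΣF_y = 0: P_y − 800 = 0 → P_y = 800.0 lb.
ΣM about P: M_P − 800·3.7 + 20150 = 0 → M_P = -17190 lb·ft.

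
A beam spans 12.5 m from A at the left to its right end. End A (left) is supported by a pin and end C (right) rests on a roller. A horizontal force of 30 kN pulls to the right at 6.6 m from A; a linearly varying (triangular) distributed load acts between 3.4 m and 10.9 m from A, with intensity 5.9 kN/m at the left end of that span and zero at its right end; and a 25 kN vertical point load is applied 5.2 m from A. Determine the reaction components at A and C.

A_x = -30.00 kN, A_y = 26.28 kN, C_y = 20.84 kN

Resultant of the triangular load: ½ × 5.9 × 7.5 = 22.125 kN, acting at 5.9 m from A (one-third of the span from the peak).
Taking moments about A: C_y·12.5 − (½·5.9·7.5)·5.9 − 25·5.2 = 0 → C_y = 260.5375/12.5 = 20.843 ≈ 20.84 kN.
ΣF_y = 0: A_y + 20.843 − ½·5.9·7.5 − 25 = 0 → A_y = 26.28 kN.
ΣF_x = 0: A_x + 30 = 0 → A_x = -30.00 kN.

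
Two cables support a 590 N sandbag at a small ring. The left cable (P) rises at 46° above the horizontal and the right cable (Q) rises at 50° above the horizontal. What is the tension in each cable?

T_P = 381.3 N, T_Q = 412.1 N

ΣF_x = 0: −T_P·cos46° + T_Q·cos50° = 0 → T_Q = 1.0807·T_P.
ΣF_y = 0: T_P·sin46° + T_Q·sin50° = 590.
Substitute: T_P·(0.71934 + 1.0807·0.766044) = 590 → T_P = 381.333 ≈ 381.3 N.
Then T_Q = 1.0807 × 381.333 = 412.1 N.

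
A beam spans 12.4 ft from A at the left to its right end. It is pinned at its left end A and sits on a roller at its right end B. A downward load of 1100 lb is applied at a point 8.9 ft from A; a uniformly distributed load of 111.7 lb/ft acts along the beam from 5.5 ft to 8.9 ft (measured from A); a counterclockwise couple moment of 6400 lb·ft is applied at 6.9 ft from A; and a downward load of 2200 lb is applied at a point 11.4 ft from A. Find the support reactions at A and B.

Resultant of the distributed load: 111.7 × 3.4 = 379.78 lb at 7.2 ft from A.
Moments about A: B_y·12.4 − 1100·8.9 − (111.7·3.4)·7.2 + 6400 − 2200·11.4 = 0 → B_y = 31204.416/12.4 = 2516.49 ≈ 2516 lb.
ΣF_y = 0: A_y + 2516.49 − 1100 − 111.7·3.4 − 2200 = 0 → A_y = 1163 lb.
ΣF_x = 0: no horizontal applied forces, so A_x = 0.

A_x = 0, A_y = 1163 lb, B_y = 2516 lb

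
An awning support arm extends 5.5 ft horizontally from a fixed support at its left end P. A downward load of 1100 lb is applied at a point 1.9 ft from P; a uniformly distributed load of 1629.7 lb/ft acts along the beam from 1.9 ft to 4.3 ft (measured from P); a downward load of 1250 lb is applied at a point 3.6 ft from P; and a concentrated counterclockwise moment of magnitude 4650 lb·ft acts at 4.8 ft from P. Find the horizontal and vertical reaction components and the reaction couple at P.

P_x = 0, P_y = 6261 lb, M_P = 14060 lb·ft

Resultant of the distributed load: 1629.7 × 2.4 = 3911.28 lb at 3.1 ft from P.
ΣF_x = 0: P_x = 0.
ΣF_y = 0: P_y − 1100 − 1629.7·2.4 − 1250 = 0 → P_y = 6261 lb.
ΣM about P: M_P − 1100·1.9 − (1629.7·2.4)·3.1 − 1250·3.6 + 4650 = 0 → M_P = 14060 lb·ft.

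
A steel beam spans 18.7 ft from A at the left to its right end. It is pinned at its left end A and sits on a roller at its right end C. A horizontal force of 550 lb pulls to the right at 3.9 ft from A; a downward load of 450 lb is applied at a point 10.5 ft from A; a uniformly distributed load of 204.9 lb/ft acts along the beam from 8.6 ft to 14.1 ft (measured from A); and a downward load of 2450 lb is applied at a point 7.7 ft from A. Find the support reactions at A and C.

A_x = -550.0 lb, A_y = 2081 lb, C_y = 1946 lb

Resultant of the distributed load: 204.9 × 5.5 = 1126.95 lb at 11.35 ft from A.
Moments about A: C_y·18.7 − 450·10.5 − (204.9·5.5)·11.35 − 2450·7.7 = 0 → C_y = 36380.8825/18.7 = 1945.5 ≈ 1946 lb.
ΣF_y = 0: A_y + 1945.5 − 450 − 204.9·5.5 − 2450 = 0 → A_y = 2081 lb.
ΣF_x = 0: A_x + 550 = 0 → A_x = -550.0 lb.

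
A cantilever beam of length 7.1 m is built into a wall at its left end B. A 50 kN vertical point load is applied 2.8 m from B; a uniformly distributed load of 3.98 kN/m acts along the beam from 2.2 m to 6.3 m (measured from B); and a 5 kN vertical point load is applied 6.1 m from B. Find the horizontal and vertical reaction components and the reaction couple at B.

Resultant of the distributed load: 3.98 × 4.1 = 16.318 kN at 4.25 m from B.
ΣF_x = 0: B_x = 0.
ΣF_y = 0: B_y − 50 − 3.98·4.1 − 5 = 0 → B_y = 71.32 kN.
ΣM about B: M_B − 50·2.8 − (3.98·4.1)·4.25 − 5·6.1 = 0 → M_B = 239.9 kN·m.

B_x = 0, B_y = 71.32 kN, M_B = 239.9 kN·m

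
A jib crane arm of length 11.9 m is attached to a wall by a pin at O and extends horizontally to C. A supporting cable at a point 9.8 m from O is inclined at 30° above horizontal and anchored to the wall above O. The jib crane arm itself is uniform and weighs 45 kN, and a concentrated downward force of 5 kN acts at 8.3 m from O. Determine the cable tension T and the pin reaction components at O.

ΣM about O: T·sin30°·9.8 − 45·5.95 − 5·8.3 = 0 → T = 309.25/(9.8·0.5) = 63.1122 ≈ 63.11 kN.
ΣF_x = 0: O_x − T·cos30° = 0 → O_x = 63.1122 × 0.866025 = 54.66 kN.
ΣF_y = 0: O_y + T·sin30° − 45 − 5 = 0 → O_y = 50 − 63.1122 × 0.5 = 18.44 kN.

T = 63.11 kN, O_x = 54.66 kN, O_y = 18.44 kN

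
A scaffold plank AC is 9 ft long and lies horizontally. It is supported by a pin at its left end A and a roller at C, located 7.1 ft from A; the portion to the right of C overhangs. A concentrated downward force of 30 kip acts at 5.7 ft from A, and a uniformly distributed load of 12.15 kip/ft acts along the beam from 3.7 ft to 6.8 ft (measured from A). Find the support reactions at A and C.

A_x = 0, A_y = 15.73 kip, C_y = 51.94 kip

Resultant of the distributed load: 12.15 × 3.1 = 37.665 kip at 5.25 ft from A.
Moments about A: C_y·7.1 − 30·5.7 − (12.15·3.1)·5.25 = 0 → C_y = 368.74125/7.1 = 51.9354 ≈ 51.94 kip.
ΣF_y = 0: A_y + 51.9354 − 30 − 12.15·3.1 = 0 → A_y = 15.73 kip.
ΣF_x = 0: no horizontal applied forces, so A_x = 0.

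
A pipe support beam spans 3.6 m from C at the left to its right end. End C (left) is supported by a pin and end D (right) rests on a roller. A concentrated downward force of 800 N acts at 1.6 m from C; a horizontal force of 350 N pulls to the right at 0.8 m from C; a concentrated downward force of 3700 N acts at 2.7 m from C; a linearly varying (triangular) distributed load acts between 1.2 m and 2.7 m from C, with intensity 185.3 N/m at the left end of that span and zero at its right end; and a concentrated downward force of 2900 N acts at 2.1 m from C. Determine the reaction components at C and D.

C_x = -350.0 N, C_y = 2651 N, D_y = 4888 N

Resultant of the triangular load: ½ × 185.3 × 1.5 = 138.975 N, acting at 1.7 m from C (one-third of the span from the peak).
Moments about C: D_y·3.6 − 800·1.6 − 3700·2.7 − (½·185.3·1.5)·1.7 − 2900·2.1 = 0 → D_y = 17596.2575/3.6 = 4887.85 ≈ 4888 N.
ΣF_y = 0: C_y + 4887.85 − 800 − 3700 − ½·185.3·1.5 − 2900 = 0 → C_y = 2651 N.
ΣF_x = 0: C_x + 350 = 0 → C_x = -350.0 N.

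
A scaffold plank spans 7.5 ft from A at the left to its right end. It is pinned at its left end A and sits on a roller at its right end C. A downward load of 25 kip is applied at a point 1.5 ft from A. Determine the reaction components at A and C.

Taking moments about A: C_y·7.5 − 25·1.5 = 0 → C_y = 37.5/7.5 = 5.000 kip.
ΣF_y = 0: A_y + 5 − 25 = 0 → A_y = 20.00 kip.
ΣF_x = 0: no horizontal applied forces, so A_x = 0.

A_x = 0, A_y = 20.00 kip, C_y = 5.000 kip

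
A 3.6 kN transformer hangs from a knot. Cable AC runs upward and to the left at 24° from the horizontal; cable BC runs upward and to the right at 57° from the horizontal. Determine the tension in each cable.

ΣF_x = 0: −T_AC·cos24° + T_BC·cos57° = 0 → T_BC = 1.67734·T_AC.
ΣF_y = 0: T_AC·sin24° + T_BC·sin57° = 3.6.
Substitute: T_AC·(0.406737 + 1.67734·0.838671) = 3.6 → T_AC = 1.98514 ≈ 1.985 kN.
Then T_BC = 1.67734 × 1.98514 = 3.330 kN.

T_AC = 1.985 kN, T_BC = 3.330 kN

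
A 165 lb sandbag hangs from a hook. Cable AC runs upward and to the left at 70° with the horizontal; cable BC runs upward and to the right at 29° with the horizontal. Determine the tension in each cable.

T_AC = 146.1 lb, T_BC = 57.14 lb

ΣF_x = 0: −T_AC·cos70° + T_BC·cos29° = 0 → T_BC = 0.39105·T_AC.
ΣF_y = 0: T_AC·sin70° + T_BC·sin29° = 165.
Substitute: T_AC·(0.939693 + 0.39105·0.48481) = 165 → T_AC = 146.111 ≈ 146.1 lb.
Then T_BC = 0.39105 × 146.111 = 57.14 lb.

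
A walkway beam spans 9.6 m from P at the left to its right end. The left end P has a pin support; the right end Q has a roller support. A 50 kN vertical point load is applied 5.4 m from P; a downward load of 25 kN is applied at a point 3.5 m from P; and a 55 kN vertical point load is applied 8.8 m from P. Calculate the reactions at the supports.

ΣM about P: Q_y·9.6 − 50·5.4 − 25·3.5 − 55·8.8 = 0 → Q_y = 841.5/9.6 = 87.6562 ≈ 87.66 kN.
ΣF_y = 0: P_y + 87.6562 − 50 − 25 − 55 = 0 → P_y = 42.34 kN.
ΣF_x = 0: no horizontal applied forces, so P_x = 0.

P_x = 0, P_y = 42.34 kN, Q_y = 87.66 kN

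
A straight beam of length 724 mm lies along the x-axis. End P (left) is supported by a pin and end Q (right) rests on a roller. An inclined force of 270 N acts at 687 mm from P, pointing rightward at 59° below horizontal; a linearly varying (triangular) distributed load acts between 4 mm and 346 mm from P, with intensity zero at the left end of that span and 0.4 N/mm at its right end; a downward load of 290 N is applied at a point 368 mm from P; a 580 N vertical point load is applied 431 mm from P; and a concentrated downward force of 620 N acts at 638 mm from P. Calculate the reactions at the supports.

P_x = -139.1 N, P_y = 509.3 N, Q_y = 1281 N

Resultant of the triangular load: ½ × 0.4 × 342 = 68.4 N, acting at 232 mm from P (one-third of the span from the peak).
Moments about P: Q_y·724 − 270·sin59°·687 − (½·0.4·342)·232 − 290·368 − 580·431 − 620·638 = 0 → Q_y = 927125/724 = 1280.56 ≈ 1281 N.
ΣF_y = 0: P_y + 1280.56 − 270·sin59° − ½·0.4·342 − 290 − 580 − 620 = 0 → P_y = 509.3 N.
ΣF_x = 0: P_x + 270·cos59° = 0 → P_x = -139.1 N.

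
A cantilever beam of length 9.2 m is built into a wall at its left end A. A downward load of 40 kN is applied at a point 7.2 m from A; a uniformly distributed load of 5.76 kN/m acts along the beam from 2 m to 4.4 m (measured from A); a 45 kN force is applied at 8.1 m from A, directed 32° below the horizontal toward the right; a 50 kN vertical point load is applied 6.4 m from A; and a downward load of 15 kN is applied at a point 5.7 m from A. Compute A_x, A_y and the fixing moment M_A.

Resultant of the distributed load: 5.76 × 2.4 = 13.824 kN at 3.2 m from A.
ΣF_x = 0: A_x + 45·cos32° = 0 → A_x = -38.16 kN.
ΣF_y = 0: A_y − 40 − 5.76·2.4 − 45·sin32° − 50 − 15 = 0 → A_y = 142.7 kN.
ΣM about A: M_A − 40·7.2 − (5.76·2.4)·3.2 − 45·sin32°·8.1 − 50·6.4 − 15·5.7 = 0 → M_A = 930.9 kN·m.

A_x = -38.16 kN, A_y = 142.7 kN, M_A = 930.9 kN·m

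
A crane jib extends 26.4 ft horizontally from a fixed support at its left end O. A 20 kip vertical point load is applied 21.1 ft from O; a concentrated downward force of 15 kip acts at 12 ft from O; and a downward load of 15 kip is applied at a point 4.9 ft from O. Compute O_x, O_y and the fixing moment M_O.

ΣF_x = 0: O_x = 0.
ΣF_y = 0: O_y − 20 − 15 − 15 = 0 → O_y = 50.00 kip.
ΣM about O: M_O − 20·21.1 − 15·12 − 15·4.9 = 0 → M_O = 675.5 kip·ft.

O_x = 0, O_y = 50.00 kip, M_O = 675.5 kip·ft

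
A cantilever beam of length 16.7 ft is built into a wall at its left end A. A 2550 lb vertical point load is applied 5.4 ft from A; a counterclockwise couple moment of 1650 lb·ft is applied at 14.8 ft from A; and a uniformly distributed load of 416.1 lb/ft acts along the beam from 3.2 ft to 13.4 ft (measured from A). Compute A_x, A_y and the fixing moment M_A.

Resultant of the distributed load: 416.1 × 10.2 = 4244.22 lb at 8.3 ft from A.
ΣF_x = 0: A_x = 0.
ΣF_y = 0: A_y − 2550 − 416.1·10.2 = 0 → A_y = 6794 lb.
ΣM about A: M_A − 2550·5.4 + 1650 − (416.1·10.2)·8.3 = 0 → M_A = 47350 lb·ft.

A_x = 0, A_y = 6794 lb, M_A = 47350 lb·ft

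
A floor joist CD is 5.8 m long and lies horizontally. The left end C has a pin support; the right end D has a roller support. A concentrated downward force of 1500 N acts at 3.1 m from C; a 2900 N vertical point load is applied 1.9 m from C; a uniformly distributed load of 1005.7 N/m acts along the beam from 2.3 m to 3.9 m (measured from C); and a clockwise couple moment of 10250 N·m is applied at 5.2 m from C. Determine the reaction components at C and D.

C_x = 0, C_y = 1630 N, D_y = 4379 N

Resultant of the distributed load: 1005.7 × 1.6 = 1609.12 N at 3.1 m from C.
Moments about C: D_y·5.8 − 1500·3.1 − 2900·1.9 − (1005.7·1.6)·3.1 − 10250 = 0 → D_y = 25398.272/5.8 = 4379.01 ≈ 4379 N.
ΣF_y = 0: C_y + 4379.01 − 1500 − 2900 − 1005.7·1.6 = 0 → C_y = 1630 N.
ΣF_x = 0: no horizontal applied forces, so C_x = 0.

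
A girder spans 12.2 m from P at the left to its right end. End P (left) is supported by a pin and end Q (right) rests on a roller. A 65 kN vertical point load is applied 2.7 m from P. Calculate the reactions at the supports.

P_x = 0, P_y = 50.61 kN, Q_y = 14.39 kN

Moments about P: Q_y·12.2 − 65·2.7 = 0 → Q_y = 175.5/12.2 = 14.3852 ≈ 14.39 kN.
ΣF_y = 0: P_y + 14.3852 − 65 = 0 → P_y = 50.61 kN.
ΣF_x = 0: no horizontal applied forces, so P_x = 0.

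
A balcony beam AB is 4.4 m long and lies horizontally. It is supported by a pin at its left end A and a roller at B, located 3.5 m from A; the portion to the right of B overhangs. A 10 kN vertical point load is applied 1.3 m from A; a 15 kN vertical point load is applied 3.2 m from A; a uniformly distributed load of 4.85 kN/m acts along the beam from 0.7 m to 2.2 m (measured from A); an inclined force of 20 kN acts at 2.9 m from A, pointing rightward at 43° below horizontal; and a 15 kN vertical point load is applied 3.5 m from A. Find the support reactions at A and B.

Resultant of the distributed load: 4.85 × 1.5 = 7.275 kN at 1.45 m from A.
Moments about A: B_y·3.5 − 10·1.3 − 15·3.2 − (4.85·1.5)·1.45 − 20·sin43°·2.9 − 15·3.5 = 0 → B_y = 163.605/3.5 = 46.7443 ≈ 46.74 kN.
ΣF_y = 0: A_y + 46.7443 − 10 − 15 − 4.85·1.5 − 20·sin43° − 15 = 0 → A_y = 14.17 kN.
ΣF_x = 0: A_x + 20·cos43° = 0 → A_x = -14.63 kN.

A_x = -14.63 kN, A_y = 14.17 kN, B_y = 46.74 kN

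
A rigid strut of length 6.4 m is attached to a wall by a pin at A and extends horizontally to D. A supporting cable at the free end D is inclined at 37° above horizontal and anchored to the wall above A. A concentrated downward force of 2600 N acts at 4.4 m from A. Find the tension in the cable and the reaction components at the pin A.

T = 2970 N, A_x = 2372 N, A_y = 812.5 N

ΣM about A: T·sin37°·6.4 − 2600·4.4 = 0 → T = 11440/(6.4·0.601815) = 2970.18 ≈ 2970 N.
ΣF_x = 0: A_x − T·cos37° = 0 → A_x = 2970.18 × 0.798636 = 2372 N.
ΣF_y = 0: A_y + T·sin37° − 2600 = 0 → A_y = 2600 − 2970.18 × 0.601815 = 812.5 N.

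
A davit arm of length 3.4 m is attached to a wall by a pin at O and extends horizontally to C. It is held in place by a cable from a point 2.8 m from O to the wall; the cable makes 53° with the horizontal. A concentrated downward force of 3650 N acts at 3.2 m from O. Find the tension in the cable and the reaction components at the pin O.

ΣM about O: T·sin53°·2.8 − 3650·3.2 = 0 → T = 11680/(2.8·0.798636) = 5223.19 ≈ 5223 N.
ΣF_x = 0: O_x − T·cos53° = 0 → O_x = 5223.19 × 0.601815 = 3143 N.
ΣF_y = 0: O_y + T·sin53° − 3650 = 0 → O_y = 3650 − 5223.19 × 0.798636 = -521.4 N.

T = 5223 N, O_x = 3143 N, O_y = -521.4 N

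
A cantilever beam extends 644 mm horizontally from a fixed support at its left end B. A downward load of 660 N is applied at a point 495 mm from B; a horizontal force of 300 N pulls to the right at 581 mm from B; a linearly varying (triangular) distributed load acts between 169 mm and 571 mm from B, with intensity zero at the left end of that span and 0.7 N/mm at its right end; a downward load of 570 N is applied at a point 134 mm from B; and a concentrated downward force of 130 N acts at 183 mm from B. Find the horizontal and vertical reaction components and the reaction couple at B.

Resultant of the triangular load: ½ × 0.7 × 402 = 140.7 N, acting at 437 mm from B (one-third of the span from the peak).
ΣF_x = 0: B_x + 300 = 0 → B_x = -300.0 N.
ΣF_y = 0: B_y − 660 − ½·0.7·402 − 570 − 130 = 0 → B_y = 1501 N.
ΣM about B: M_B − 660·495 − (½·0.7·402)·437 − 570·134 − 130·183 = 0 → M_B = 488400 N·mm.

B_x = -300.0 N, B_y = 1501 N, M_B = 488400 N·mm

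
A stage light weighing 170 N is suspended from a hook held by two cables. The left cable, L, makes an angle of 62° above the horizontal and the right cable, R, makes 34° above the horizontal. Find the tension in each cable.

ΣF_x = 0: −T_L·cos62° + T_R·cos34° = 0 → T_R = 0.566285·T_L.
ΣF_y = 0: T_L·sin62° + T_R·sin34° = 170.
Substitute: T_L·(0.882948 + 0.566285·0.559193) = 170 → T_L = 141.713 ≈ 141.7 N.
Then T_R = 0.566285 × 141.713 = 80.25 N.

T_L = 141.7 N, T_R = 80.25 N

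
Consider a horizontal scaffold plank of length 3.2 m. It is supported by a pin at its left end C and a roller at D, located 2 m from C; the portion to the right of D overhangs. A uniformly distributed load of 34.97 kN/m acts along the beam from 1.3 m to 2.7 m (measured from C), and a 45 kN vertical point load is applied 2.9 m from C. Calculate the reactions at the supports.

Resultant of the distributed load: 34.97 × 1.4 = 48.958 kN at 2 m from C.
Taking moments about C: D_y·2 − (34.97·1.4)·2 − 45·2.9 = 0 → D_y = 228.416/2 = 114.208 ≈ 114.2 kN.
ΣF_y = 0: C_y + 114.208 − 34.97·1.4 − 45 = 0 → C_y = -20.25 kN.
ΣF_x = 0: no horizontal applied forces, so C_x = 0.

C_x = 0, C_y = -20.25 kN, D_y = 114.2 kN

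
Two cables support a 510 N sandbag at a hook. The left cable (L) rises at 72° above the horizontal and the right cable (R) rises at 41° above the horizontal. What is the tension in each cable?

T_L = 418.1 N, T_R = 171.2 N

ΣF_x = 0: −T_L·cos72° + T_R·cos41° = 0 → T_R = 0.409452·T_L.
ΣF_y = 0: T_L·sin72° + T_R·sin41° = 510.
Substitute: T_L·(0.951057 + 0.409452·0.656059) = 510 → T_L = 418.142 ≈ 418.1 N.
Then T_R = 0.409452 × 418.142 = 171.2 N.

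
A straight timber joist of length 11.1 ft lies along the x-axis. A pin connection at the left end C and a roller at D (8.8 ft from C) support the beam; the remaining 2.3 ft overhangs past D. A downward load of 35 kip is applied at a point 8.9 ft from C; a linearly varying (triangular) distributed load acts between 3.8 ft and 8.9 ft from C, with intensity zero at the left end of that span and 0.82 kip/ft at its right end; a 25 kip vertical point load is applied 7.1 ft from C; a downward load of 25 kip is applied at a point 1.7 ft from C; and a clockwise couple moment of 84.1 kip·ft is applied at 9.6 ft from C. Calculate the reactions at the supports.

Resultant of the triangular load: ½ × 0.82 × 5.1 = 2.091 kip, acting at 7.2 ft from C (one-third of the span from the peak).
Moments about C: D_y·8.8 − 35·8.9 − (½·0.82·5.1)·7.2 − 25·7.1 − 25·1.7 − 84.1 = 0 → D_y = 630.6552/8.8 = 71.6654 ≈ 71.67 kip.
ΣF_y = 0: C_y + 71.6654 − 35 − ½·0.82·5.1 − 25 − 25 = 0 → C_y = 15.43 kip.
ΣF_x = 0: no horizontal applied forces, so C_x = 0.

C_x = 0, C_y = 15.43 kip, D_y = 71.67 kip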